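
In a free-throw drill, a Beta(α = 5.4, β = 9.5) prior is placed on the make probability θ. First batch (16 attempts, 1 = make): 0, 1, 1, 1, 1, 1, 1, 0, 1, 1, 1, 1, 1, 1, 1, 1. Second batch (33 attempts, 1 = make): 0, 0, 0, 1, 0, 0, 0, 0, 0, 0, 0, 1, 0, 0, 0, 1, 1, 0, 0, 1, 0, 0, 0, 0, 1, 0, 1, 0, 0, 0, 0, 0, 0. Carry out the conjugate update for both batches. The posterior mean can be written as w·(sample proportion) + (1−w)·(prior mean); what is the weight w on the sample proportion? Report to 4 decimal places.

0.7668

The Beta prior is conjugate to a Binomial/Bernoulli likelihood; the update adds successes to α and failures to β.
Total number of attempts: n = 16 + 33 = 49.
Posterior mean = (α₀+k)/(α₀+β₀+n) = [n/(α₀+β₀+n)]·(k/n) + [(α₀+β₀)/(α₀+β₀+n)]·α₀/(α₀+β₀), so only n and the prior enter the weight.
The weight on the data is w = n/(α₀+β₀+n) = 49/(5.4+9.5+49) = 49/63.9 = 0.7668.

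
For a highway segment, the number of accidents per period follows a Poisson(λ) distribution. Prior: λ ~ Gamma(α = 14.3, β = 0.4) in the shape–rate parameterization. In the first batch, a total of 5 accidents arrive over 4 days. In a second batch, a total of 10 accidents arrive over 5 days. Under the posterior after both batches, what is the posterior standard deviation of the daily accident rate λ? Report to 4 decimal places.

0.5758

With a Gamma(shape α, rate β) prior, the Poisson likelihood is conjugate: the posterior is Gamma(α + ΣXᵢ, β + n).
After batch 1: Gamma(α+S, β+n) = Gamma(14.3+5, 0.4+4) = Gamma(19.3, 4.4).
After batch 2: Gamma(α+S, β+n) = Gamma(19.3+10, 4.4+5) = Gamma(29.3, 9.4).
SD = √α/β = √29.3/9.4 = 0.5758.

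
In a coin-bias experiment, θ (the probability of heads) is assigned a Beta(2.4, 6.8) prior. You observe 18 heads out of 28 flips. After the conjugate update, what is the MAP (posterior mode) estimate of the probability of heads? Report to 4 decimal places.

0.5511

The Beta prior is conjugate to a Binomial/Bernoulli likelihood; the update adds successes to α and failures to β.
Posterior: Beta(α+k, β+n−k) = Beta(2.4+18, 6.8+10) = Beta(20.4, 16.8).
Mode of Beta(a,b) for a,b>1 is (a−1)/(a+b−2) = 19.4/35.2 = 0.5511.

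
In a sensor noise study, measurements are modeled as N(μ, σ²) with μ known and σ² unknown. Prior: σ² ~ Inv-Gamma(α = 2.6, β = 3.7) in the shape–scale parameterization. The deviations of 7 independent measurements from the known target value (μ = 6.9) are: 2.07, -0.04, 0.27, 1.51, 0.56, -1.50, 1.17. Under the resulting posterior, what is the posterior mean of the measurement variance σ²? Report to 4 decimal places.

1.7620

With known mean μ and an Inverse-Gamma(α, β) prior on σ², the Normal likelihood is conjugate: posterior is Inv-Gamma(α + n/2, β + Σ(xᵢ−μ)²/2).
Σ(xᵢ−μ)² = (2.07)² + (-0.04)² + (0.27)² + (1.51)² + (0.56)² + (-1.50)² + (1.17)² = 10.5720.
Posterior: Inv-Gamma(2.6 + 7/2, 3.7 + 10.5720/2) = Inv-Gamma(6.10, 8.98600).
E[σ²|data] = β/(α−1) = 8.98600/5.10 = 1.7620.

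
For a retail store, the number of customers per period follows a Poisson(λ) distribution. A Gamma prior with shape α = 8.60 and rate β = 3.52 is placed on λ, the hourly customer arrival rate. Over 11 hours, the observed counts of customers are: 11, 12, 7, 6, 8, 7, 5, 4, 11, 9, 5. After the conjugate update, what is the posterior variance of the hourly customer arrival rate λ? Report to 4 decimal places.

With a Gamma(shape α, rate β) prior, the Poisson likelihood is conjugate: the posterior is Gamma(α + ΣXᵢ, β + n).
Sum of counts S = 85 over n = 11 hours.
Posterior: Gamma(α+S, β+n) = Gamma(8.60+85, 3.52+11) = Gamma(93.60, 14.52).
Var = α/β² = 93.60/14.52² = 0.4440.

0.4440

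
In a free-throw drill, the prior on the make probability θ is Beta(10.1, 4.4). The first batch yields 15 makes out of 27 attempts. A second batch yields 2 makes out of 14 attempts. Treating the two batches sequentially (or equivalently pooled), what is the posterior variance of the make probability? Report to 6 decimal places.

The Beta prior is conjugate to a Binomial/Bernoulli likelihood; the update adds successes to α and failures to β.
After batch 1: Beta(10.1+15, 4.4+12) = Beta(25.1, 16.4).
After batch 2: Beta(25.1+2, 16.4+12) = Beta(27.1, 28.4).
Var = αβ/((α+β)²(α+β+1)) = 27.1·28.4/(55.5²·56.5) = 0.004422.

0.004422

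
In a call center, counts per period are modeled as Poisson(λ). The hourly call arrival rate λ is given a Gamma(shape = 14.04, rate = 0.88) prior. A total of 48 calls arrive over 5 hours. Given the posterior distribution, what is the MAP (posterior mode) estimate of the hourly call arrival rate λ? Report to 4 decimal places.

With a Gamma(shape α, rate β) prior, the Poisson likelihood is conjugate: the posterior is Gamma(α + ΣXᵢ, β + n).
Posterior: Gamma(α+S, β+n) = Gamma(14.04+48, 0.88+5) = Gamma(62.04, 5.88).
Mode of Gamma(α,β) for α≥1 is (α−1)/β = 61.04/5.88 = 10.3810.

10.3810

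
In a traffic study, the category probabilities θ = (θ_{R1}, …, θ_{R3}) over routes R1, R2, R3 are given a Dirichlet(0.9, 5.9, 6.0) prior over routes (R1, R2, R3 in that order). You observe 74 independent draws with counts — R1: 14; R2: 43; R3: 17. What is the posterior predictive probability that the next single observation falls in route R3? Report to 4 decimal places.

0.2650

The Dirichlet prior is conjugate to the Multinomial likelihood: each posterior αⱼ = prior αⱼ + observed count nⱼ.
Posterior concentration: (14.9, 48.9, 23.0), total = 86.8.
P(next = R3 | data) = α_{R3}/Σα = 0.2650.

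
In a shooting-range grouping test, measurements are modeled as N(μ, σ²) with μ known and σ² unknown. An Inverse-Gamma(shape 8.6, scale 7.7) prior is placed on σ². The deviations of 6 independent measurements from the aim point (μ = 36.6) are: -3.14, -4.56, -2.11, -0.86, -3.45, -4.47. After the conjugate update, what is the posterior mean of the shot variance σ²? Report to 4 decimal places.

3.9211

With known mean μ and an Inverse-Gamma(α, β) prior on σ², the Normal likelihood is conjugate: posterior is Inv-Gamma(α + n/2, β + Σ(xᵢ−μ)²/2).
Σ(xᵢ−μ)² = (-3.14)² + (-4.56)² + (-2.11)² + (-0.86)² + (-3.45)² + (-4.47)² = 67.7283.
Posterior: Inv-Gamma(8.6 + 6/2, 7.7 + 67.7283/2) = Inv-Gamma(11.60, 41.56415).
E[σ²|data] = β/(α−1) = 41.56415/10.60 = 3.9211.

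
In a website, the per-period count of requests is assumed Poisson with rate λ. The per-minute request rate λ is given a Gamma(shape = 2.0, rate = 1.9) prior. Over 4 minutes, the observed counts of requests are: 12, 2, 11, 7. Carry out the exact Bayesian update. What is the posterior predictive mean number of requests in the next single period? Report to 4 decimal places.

5.7627

With a Gamma(shape α, rate β) prior, the Poisson likelihood is conjugate: the posterior is Gamma(α + ΣXᵢ, β + n).
Sum of counts S = 32 over n = 4 minutes.
Posterior: Gamma(α+S, β+n) = Gamma(2.0+32, 1.9+4) = Gamma(34.0, 5.9).
The predictive distribution for one future period is NegBinom with mean α/β = 5.7627.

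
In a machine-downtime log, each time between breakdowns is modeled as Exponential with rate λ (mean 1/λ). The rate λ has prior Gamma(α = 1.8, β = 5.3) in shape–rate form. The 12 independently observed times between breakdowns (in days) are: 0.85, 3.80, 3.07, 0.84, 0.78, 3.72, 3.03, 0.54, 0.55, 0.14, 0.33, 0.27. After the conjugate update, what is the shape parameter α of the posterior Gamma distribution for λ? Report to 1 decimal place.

13.8

With a Gamma(shape α, rate β) prior on the exponential rate λ, the posterior after n observations with total T = Σxᵢ is Gamma(α+n, β+T).
Sum of observations T = 17.92 days; n = 12.
Posterior: Gamma(1.8+12, 5.3+17.92) = Gamma(13.8, 23.22).
Posterior α = 13.8.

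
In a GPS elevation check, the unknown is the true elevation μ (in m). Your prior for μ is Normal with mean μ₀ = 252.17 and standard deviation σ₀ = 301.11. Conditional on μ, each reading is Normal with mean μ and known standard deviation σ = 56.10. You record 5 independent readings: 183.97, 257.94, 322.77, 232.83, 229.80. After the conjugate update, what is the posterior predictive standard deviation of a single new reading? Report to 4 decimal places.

61.4192

For Normal data with known variance σ², a Normal(μ₀, σ₀²) prior on μ is conjugate. Posterior precision = 1/σ₀² + n/σ²; posterior mean is the precision-weighted average of μ₀ and x̄.
σ₀² = 301.11² = 90667.2321, σ² = 56.10² = 3147.21; σ² + n·σ₀² = 3147.21 + 5·90667.2321 = 456483.3705.
Posterior precision = 1/σ₀² + n/σ² = 1/90667.2321 + 5/3147.21 = (σ² + n·σ₀²)/(σ₀²σ²) = 456483.3705/(90667.2321·3147.21); posterior variance σₙ² = σ₀²σ²/(σ² + n·σ₀²) = 90667.2321·3147.21/456483.3705 = 625.102332.
Predictive variance for one new observation = σₙ² + σ² = 90667.2321·3147.21/456483.3705 + 3147.21 = σ²·(σ₀² + 456483.3705)/456483.3705 = 3147.21·547150.6026/456483.3705 = 3772.312332; SD = √(3147.21·547150.6026/456483.3705) = 61.4192.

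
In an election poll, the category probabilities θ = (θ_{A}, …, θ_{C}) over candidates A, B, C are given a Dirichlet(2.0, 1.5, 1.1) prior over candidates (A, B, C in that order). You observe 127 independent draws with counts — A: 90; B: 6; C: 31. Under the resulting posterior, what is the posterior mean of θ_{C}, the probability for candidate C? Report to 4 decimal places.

The Dirichlet prior is conjugate to the Multinomial likelihood: each posterior αⱼ = prior αⱼ + observed count nⱼ.
Posterior concentration: (92.0, 7.5, 32.1), total = 131.6.
E[θ_{C}|data] = α_{C}/Σα = 32.1/131.6 = 0.2439.

0.2439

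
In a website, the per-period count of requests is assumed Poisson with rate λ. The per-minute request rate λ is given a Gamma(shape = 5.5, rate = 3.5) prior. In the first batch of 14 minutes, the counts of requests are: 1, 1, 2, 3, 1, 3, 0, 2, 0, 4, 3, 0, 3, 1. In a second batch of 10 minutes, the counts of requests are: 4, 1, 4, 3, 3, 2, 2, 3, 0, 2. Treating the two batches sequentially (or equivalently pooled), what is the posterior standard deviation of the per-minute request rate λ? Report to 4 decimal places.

0.2660

With a Gamma(shape α, rate β) prior, the Poisson likelihood is conjugate: the posterior is Gamma(α + ΣXᵢ, β + n).
Batch 1: sum of counts S = 24 over n = 14 minutes.
After batch 1: Gamma(α+S, β+n) = Gamma(5.5+24, 3.5+14) = Gamma(29.5, 17.5).
Batch 2: sum of counts S = 24 over n = 10 minutes.
After batch 2: Gamma(α+S, β+n) = Gamma(29.5+24, 17.5+10) = Gamma(53.5, 27.5).
SD = √α/β = √53.5/27.5 = 0.2660.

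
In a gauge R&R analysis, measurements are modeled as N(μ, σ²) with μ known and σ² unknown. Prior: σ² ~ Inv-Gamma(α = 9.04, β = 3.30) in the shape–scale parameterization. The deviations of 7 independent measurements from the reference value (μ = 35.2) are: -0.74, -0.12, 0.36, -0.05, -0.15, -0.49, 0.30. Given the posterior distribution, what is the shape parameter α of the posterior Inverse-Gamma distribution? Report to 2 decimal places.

With known mean μ and an Inverse-Gamma(α, β) prior on σ², the Normal likelihood is conjugate: posterior is Inv-Gamma(α + n/2, β + Σ(xᵢ−μ)²/2).
Σ(xᵢ−μ)² = (-0.74)² + (-0.12)² + (0.36)² + (-0.05)² + (-0.15)² + (-0.49)² + (0.30)² = 1.0467.
Posterior: Inv-Gamma(9.04 + 7/2, 3.30 + 1.0467/2) = Inv-Gamma(12.54, 3.82335).
Posterior α = 12.54.

12.54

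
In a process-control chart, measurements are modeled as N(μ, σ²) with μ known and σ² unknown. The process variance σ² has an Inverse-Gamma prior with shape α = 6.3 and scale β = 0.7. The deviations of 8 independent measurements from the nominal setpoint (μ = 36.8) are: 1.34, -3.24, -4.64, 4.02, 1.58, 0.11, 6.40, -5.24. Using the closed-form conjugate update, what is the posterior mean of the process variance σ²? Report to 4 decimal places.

With known mean μ and an Inverse-Gamma(α, β) prior on σ², the Normal likelihood is conjugate: posterior is Inv-Gamma(α + n/2, β + Σ(xᵢ−μ)²/2).
Σ(xᵢ−μ)² = (1.34)² + (-3.24)² + (-4.64)² + (4.02)² + (1.58)² + (0.11)² + (6.40)² + (-5.24)² = 120.9093.
Posterior: Inv-Gamma(6.3 + 8/2, 0.7 + 120.9093/2) = Inv-Gamma(10.30, 61.15465).
E[σ²|data] = β/(α−1) = 61.15465/9.30 = 6.5758.

6.5758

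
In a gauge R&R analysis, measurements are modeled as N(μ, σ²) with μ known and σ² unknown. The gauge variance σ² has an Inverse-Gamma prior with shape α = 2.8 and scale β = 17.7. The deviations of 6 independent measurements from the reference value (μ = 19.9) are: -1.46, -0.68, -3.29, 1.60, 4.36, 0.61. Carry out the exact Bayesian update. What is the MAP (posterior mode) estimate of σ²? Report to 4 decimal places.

With known mean μ and an Inverse-Gamma(α, β) prior on σ², the Normal likelihood is conjugate: posterior is Inv-Gamma(α + n/2, β + Σ(xᵢ−μ)²/2).
Σ(xᵢ−μ)² = (-1.46)² + (-0.68)² + (-3.29)² + (1.60)² + (4.36)² + (0.61)² = 35.3598.
Posterior: Inv-Gamma(2.8 + 6/2, 17.7 + 35.3598/2) = Inv-Gamma(5.80, 35.37990).
Mode = β/(α+1) = 35.37990/6.80 = 5.2029.

5.2029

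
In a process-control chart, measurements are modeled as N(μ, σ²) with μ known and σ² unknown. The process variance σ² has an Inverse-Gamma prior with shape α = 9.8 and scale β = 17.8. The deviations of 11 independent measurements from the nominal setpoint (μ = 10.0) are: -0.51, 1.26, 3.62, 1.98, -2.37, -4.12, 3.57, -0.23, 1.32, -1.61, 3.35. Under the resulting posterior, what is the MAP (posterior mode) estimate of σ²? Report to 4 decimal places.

3.2337

With known mean μ and an Inverse-Gamma(α, β) prior on σ², the Normal likelihood is conjugate: posterior is Inv-Gamma(α + n/2, β + Σ(xᵢ−μ)²/2).
Σ(xᵢ−μ)² = (-0.51)² + (1.26)² + (3.62)² + (1.98)² + (-2.37)² + (-4.12)² + (3.57)² + (-0.23)² + (1.32)² + (-1.61)² + (3.35)² = 69.8186.
Posterior: Inv-Gamma(9.8 + 11/2, 17.8 + 69.8186/2) = Inv-Gamma(15.30, 52.70930).
Mode = β/(α+1) = 52.70930/16.30 = 3.2337.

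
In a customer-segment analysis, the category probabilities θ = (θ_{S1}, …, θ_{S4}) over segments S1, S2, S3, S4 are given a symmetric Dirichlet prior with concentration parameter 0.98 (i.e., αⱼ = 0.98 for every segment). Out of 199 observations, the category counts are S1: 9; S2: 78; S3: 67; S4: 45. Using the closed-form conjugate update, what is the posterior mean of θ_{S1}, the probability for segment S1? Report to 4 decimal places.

0.0492

The Dirichlet prior is conjugate to the Multinomial likelihood: each posterior αⱼ = prior αⱼ + observed count nⱼ.
Posterior concentration: (9.98, 78.98, 67.98, 45.98), total = 202.92.
E[θ_{S1}|data] = α_{S1}/Σα = 9.98/202.92 = 0.0492.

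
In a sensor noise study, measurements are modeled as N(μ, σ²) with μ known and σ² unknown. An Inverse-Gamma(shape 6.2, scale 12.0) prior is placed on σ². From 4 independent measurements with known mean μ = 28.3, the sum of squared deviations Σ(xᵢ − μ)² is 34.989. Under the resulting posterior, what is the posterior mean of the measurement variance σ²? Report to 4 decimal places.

With known mean μ and an Inverse-Gamma(α, β) prior on σ², the Normal likelihood is conjugate: posterior is Inv-Gamma(α + n/2, β + Σ(xᵢ−μ)²/2).
Posterior: Inv-Gamma(6.2 + 4/2, 12.0 + 34.989/2) = Inv-Gamma(8.20, 29.4945).
E[σ²|data] = β/(α−1) = 29.4945/7.20 = 4.0965.

4.0965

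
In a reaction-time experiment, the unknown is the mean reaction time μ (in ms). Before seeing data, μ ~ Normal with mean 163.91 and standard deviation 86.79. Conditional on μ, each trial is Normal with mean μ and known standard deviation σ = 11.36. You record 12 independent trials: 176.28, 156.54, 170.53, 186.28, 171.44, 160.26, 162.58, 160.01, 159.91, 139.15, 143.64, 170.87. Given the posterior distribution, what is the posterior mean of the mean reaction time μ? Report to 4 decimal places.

163.1253

For Normal data with known variance σ², a Normal(μ₀, σ₀²) prior on μ is conjugate. Posterior precision = 1/σ₀² + n/σ²; posterior mean is the precision-weighted average of μ₀ and x̄.
Σxᵢ = 176.28 + 156.54 + 170.53 + 186.28 + 171.44 + 160.26 + 162.58 + 160.01 + 159.91 + 139.15 + 143.64 + 170.87 = 1957.49, so n·x̄ = 1957.49.
σ₀² = 86.79² = 7532.5041, σ² = 11.36² = 129.0496; σ² + n·σ₀² = 129.0496 + 12·7532.5041 = 90519.0988.
Posterior mean = (μ₀/σ₀² + n·x̄/σ²)/(1/σ₀² + n/σ²) = (σ²·μ₀ + σ₀²·n·x̄)/(σ² + n·σ₀²) = (129.0496·163.91 + 7532.5041·1957.49)/90519.0988 = 14765953.970645/90519.0988 = 163.1253.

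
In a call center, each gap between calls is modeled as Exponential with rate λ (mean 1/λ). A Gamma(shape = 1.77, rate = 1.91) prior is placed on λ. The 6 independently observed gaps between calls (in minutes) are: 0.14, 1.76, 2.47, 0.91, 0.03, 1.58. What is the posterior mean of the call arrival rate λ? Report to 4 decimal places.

0.8830

With a Gamma(shape α, rate β) prior on the exponential rate λ, the posterior after n observations with total T = Σxᵢ is Gamma(α+n, β+T).
Sum of observations T = 6.89 minutes; n = 6.
Posterior: Gamma(1.77+6, 1.91+6.89) = Gamma(7.77, 8.80).
Posterior mean of λ = α/β = 7.77/8.80 = 0.8830.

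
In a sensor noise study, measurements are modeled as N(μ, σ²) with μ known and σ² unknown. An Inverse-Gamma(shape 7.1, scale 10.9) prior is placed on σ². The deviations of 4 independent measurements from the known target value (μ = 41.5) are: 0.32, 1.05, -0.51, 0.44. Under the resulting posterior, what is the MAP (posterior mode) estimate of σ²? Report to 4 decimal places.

With known mean μ and an Inverse-Gamma(α, β) prior on σ², the Normal likelihood is conjugate: posterior is Inv-Gamma(α + n/2, β + Σ(xᵢ−μ)²/2).
Σ(xᵢ−μ)² = (0.32)² + (1.05)² + (-0.51)² + (0.44)² = 1.6586.
Posterior: Inv-Gamma(7.1 + 4/2, 10.9 + 1.6586/2) = Inv-Gamma(9.10, 11.72930).
Mode = β/(α+1) = 11.72930/10.10 = 1.1613.

1.1613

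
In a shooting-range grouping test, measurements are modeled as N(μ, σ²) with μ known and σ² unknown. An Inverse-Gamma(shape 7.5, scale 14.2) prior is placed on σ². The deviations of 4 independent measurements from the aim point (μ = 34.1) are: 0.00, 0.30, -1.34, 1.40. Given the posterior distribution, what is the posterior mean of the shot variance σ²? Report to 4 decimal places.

1.8968

With known mean μ and an Inverse-Gamma(α, β) prior on σ², the Normal likelihood is conjugate: posterior is Inv-Gamma(α + n/2, β + Σ(xᵢ−μ)²/2).
Σ(xᵢ−μ)² = (0.00)² + (0.30)² + (-1.34)² + (1.40)² = 3.8456.
Posterior: Inv-Gamma(7.5 + 4/2, 14.2 + 3.8456/2) = Inv-Gamma(9.50, 16.12280).
E[σ²|data] = β/(α−1) = 16.12280/8.50 = 1.8968.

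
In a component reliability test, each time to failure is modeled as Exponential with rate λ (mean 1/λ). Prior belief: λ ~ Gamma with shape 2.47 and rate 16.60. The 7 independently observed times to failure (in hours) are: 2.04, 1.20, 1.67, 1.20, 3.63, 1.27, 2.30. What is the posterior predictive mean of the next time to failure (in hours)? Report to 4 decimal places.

With a Gamma(shape α, rate β) prior on the exponential rate λ, the posterior after n observations with total T = Σxᵢ is Gamma(α+n, β+T).
Sum of observations T = 13.31 hours; n = 7.
Posterior: Gamma(2.47+7, 16.60+13.31) = Gamma(9.47, 29.91).
The predictive distribution for the next observation is Lomax; its mean is β/(α−1) = 29.91/8.47 = 3.5313.

3.5313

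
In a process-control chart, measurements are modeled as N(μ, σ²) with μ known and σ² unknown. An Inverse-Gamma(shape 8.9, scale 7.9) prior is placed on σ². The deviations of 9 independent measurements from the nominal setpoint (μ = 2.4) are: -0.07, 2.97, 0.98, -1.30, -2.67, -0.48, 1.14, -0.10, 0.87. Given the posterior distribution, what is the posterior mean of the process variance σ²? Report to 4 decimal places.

1.4799

With known mean μ and an Inverse-Gamma(α, β) prior on σ², the Normal likelihood is conjugate: posterior is Inv-Gamma(α + n/2, β + Σ(xᵢ−μ)²/2).
Σ(xᵢ−μ)² = (-0.07)² + (2.97)² + (0.98)² + (-1.30)² + (-2.67)² + (-0.48)² + (1.14)² + (-0.10)² + (0.87)² = 20.9020.
Posterior: Inv-Gamma(8.9 + 9/2, 7.9 + 20.9020/2) = Inv-Gamma(13.40, 18.35100).
E[σ²|data] = β/(α−1) = 18.35100/12.40 = 1.4799.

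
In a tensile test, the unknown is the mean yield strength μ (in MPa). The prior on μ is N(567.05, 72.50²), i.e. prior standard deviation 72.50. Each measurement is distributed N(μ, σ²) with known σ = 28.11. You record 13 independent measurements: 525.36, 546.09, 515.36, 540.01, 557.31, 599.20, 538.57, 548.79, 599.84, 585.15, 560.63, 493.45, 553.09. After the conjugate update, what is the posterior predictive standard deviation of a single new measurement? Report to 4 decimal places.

For Normal data with known variance σ², a Normal(μ₀, σ₀²) prior on μ is conjugate. Posterior precision = 1/σ₀² + n/σ²; posterior mean is the precision-weighted average of μ₀ and x̄.
σ₀² = 72.50² = 5256.25, σ² = 28.11² = 790.1721; σ² + n·σ₀² = 790.1721 + 13·5256.25 = 69121.4221.
Posterior precision = 1/σ₀² + n/σ² = 1/5256.25 + 13/790.1721 = (σ² + n·σ₀²)/(σ₀²σ²) = 69121.4221/(5256.25·790.1721); posterior variance σₙ² = σ₀²σ²/(σ² + n·σ₀²) = 5256.25·790.1721/69121.4221 = 60.087625.
Predictive variance for one new observation = σₙ² + σ² = 5256.25·790.1721/69121.4221 + 790.1721 = σ²·(σ₀² + 69121.4221)/69121.4221 = 790.1721·74377.6721/69121.4221 = 850.259725; SD = √(790.1721·74377.6721/69121.4221) = 29.1592.

29.1592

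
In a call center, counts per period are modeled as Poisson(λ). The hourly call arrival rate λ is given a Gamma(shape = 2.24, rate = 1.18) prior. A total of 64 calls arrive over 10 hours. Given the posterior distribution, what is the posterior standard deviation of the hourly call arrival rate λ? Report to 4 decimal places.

0.7280

With a Gamma(shape α, rate β) prior, the Poisson likelihood is conjugate: the posterior is Gamma(α + ΣXᵢ, β + n).
Posterior: Gamma(α+S, β+n) = Gamma(2.24+64, 1.18+10) = Gamma(66.24, 11.18).
SD = √α/β = √66.24/11.18 = 0.7280.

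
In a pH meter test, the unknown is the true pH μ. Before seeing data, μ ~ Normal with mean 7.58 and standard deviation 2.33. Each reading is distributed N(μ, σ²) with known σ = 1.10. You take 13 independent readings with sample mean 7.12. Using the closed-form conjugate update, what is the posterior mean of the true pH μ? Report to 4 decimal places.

7.1278

For Normal data with known variance σ², a Normal(μ₀, σ₀²) prior on μ is conjugate. Posterior precision = 1/σ₀² + n/σ²; posterior mean is the precision-weighted average of μ₀ and x̄.
n·x̄ = 13·7.12 = 92.56.
σ₀² = 2.33² = 5.4289, σ² = 1.10² = 1.21; σ² + n·σ₀² = 1.21 + 13·5.4289 = 71.7857.
Posterior mean = (μ₀/σ₀² + n·x̄/σ²)/(1/σ₀² + n/σ²) = (σ²·μ₀ + σ₀²·n·x̄)/(σ² + n·σ₀²) = (1.21·7.58 + 5.4289·92.56)/71.7857 = 511.670784/71.7857 = 7.1278.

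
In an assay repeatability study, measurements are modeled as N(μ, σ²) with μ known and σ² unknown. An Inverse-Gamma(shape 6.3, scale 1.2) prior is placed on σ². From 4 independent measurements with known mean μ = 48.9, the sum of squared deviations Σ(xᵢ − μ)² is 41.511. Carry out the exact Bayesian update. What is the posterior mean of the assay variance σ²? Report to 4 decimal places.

3.0076

With known mean μ and an Inverse-Gamma(α, β) prior on σ², the Normal likelihood is conjugate: posterior is Inv-Gamma(α + n/2, β + Σ(xᵢ−μ)²/2).
Posterior: Inv-Gamma(6.3 + 4/2, 1.2 + 41.511/2) = Inv-Gamma(8.30, 21.9555).
E[σ²|data] = β/(α−1) = 21.9555/7.30 = 3.0076.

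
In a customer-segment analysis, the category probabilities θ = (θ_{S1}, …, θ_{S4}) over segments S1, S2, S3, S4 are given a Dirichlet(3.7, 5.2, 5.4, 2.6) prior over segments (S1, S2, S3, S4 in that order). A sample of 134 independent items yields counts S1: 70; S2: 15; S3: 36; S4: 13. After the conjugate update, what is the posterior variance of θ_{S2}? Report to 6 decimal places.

0.000763

The Dirichlet prior is conjugate to the Multinomial likelihood: each posterior αⱼ = prior αⱼ + observed count nⱼ.
Posterior concentration: (73.7, 20.2, 41.4, 15.6), total = 150.9.
Var[θ_j] = α_j(Σα−α_j)/((Σα)²(Σα+1)) = 20.2·130.7/(150.9²·151.9) = 0.000763.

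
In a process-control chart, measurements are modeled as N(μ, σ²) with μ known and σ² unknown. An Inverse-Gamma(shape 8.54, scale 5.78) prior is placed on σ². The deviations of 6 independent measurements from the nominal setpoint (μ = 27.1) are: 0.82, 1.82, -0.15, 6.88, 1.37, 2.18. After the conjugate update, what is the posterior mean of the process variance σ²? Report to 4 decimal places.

With known mean μ and an Inverse-Gamma(α, β) prior on σ², the Normal likelihood is conjugate: posterior is Inv-Gamma(α + n/2, β + Σ(xᵢ−μ)²/2).
Σ(xᵢ−μ)² = (0.82)² + (1.82)² + (-0.15)² + (6.88)² + (1.37)² + (2.18)² = 57.9710.
Posterior: Inv-Gamma(8.54 + 6/2, 5.78 + 57.9710/2) = Inv-Gamma(11.54, 34.76550).
E[σ²|data] = β/(α−1) = 34.76550/10.54 = 3.2984.

3.2984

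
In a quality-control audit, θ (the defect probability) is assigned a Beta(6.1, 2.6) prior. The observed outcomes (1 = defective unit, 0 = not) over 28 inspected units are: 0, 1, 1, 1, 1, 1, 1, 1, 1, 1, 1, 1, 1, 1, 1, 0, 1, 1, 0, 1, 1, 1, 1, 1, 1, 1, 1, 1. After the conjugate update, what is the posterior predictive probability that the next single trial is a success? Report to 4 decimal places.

The Beta prior is conjugate to a Binomial/Bernoulli likelihood; the update adds successes to α and failures to β.
Posterior: Beta(α+k, β+n−k) = Beta(6.1+25, 2.6+3) = Beta(31.1, 5.6).
For a single future Bernoulli trial, P(success | data) = α/(α+β) = 0.8474.

0.8474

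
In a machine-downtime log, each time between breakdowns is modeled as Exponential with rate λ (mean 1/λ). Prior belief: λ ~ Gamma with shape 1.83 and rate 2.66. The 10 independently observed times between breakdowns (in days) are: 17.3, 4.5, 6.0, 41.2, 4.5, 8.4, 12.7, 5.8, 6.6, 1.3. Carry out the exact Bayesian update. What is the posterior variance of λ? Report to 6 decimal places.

With a Gamma(shape α, rate β) prior on the exponential rate λ, the posterior after n observations with total T = Σxᵢ is Gamma(α+n, β+T).
Sum of observations T = 108.3 days; n = 10.
Posterior: Gamma(1.83+10, 2.66+108.3) = Gamma(11.83, 110.96).
Var = α/β² = 0.000961.

0.000961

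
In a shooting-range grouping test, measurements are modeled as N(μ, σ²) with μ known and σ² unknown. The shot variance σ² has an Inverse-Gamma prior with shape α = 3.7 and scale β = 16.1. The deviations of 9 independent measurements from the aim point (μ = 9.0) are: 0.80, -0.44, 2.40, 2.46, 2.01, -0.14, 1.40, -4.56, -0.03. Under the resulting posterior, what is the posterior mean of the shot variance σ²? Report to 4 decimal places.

4.9763

With known mean μ and an Inverse-Gamma(α, β) prior on σ², the Normal likelihood is conjugate: posterior is Inv-Gamma(α + n/2, β + Σ(xᵢ−μ)²/2).
Σ(xᵢ−μ)² = (0.80)² + (-0.44)² + (2.40)² + (2.46)² + (2.01)² + (-0.14)² + (1.40)² + (-4.56)² + (-0.03)² = 39.4594.
Posterior: Inv-Gamma(3.7 + 9/2, 16.1 + 39.4594/2) = Inv-Gamma(8.20, 35.82970).
E[σ²|data] = β/(α−1) = 35.82970/7.20 = 4.9763.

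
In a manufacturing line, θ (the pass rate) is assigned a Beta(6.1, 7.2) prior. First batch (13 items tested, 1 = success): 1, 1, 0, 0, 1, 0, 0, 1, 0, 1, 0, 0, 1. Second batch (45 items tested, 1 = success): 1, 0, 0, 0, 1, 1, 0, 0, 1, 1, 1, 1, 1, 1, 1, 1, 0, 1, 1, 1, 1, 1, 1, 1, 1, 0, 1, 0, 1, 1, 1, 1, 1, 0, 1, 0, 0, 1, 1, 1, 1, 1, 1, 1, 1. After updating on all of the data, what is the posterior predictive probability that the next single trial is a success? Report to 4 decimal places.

The Beta prior is conjugate to a Binomial/Bernoulli likelihood; the update adds successes to α and failures to β.
After batch 1: Beta(6.1+6, 7.2+7) = Beta(12.1, 14.2).
After batch 2: Beta(12.1+34, 14.2+11) = Beta(46.1, 25.2).
For a single future Bernoulli trial, P(success | data) = α/(α+β) = 0.6466.

0.6466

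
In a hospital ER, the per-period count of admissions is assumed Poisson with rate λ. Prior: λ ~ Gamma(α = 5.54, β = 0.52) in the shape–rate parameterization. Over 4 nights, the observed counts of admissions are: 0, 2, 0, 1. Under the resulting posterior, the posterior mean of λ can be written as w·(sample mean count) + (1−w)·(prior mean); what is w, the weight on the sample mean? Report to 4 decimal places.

With a Gamma(shape α, rate β) prior, the Poisson likelihood is conjugate: the posterior is Gamma(α + ΣXᵢ, β + n).
Posterior mean = (α₀+S)/(β₀+n) = [n/(β₀+n)]·(S/n) + [β₀/(β₀+n)]·(α₀/β₀), so only n and β₀ enter the weight.
Weight on data w = n/(β₀+n) = 4/(0.52+4) = 4/4.52 = 0.8850.

0.8850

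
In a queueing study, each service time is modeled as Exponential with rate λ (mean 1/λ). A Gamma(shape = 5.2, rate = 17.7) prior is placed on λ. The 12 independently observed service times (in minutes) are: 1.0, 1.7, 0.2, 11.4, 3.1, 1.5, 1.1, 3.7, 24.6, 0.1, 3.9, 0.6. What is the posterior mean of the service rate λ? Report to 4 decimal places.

With a Gamma(shape α, rate β) prior on the exponential rate λ, the posterior after n observations with total T = Σxᵢ is Gamma(α+n, β+T).
Sum of observations T = 52.9 minutes; n = 12.
Posterior: Gamma(5.2+12, 17.7+52.9) = Gamma(17.2, 70.6).
Posterior mean of λ = α/β = 17.2/70.6 = 0.2436.

0.2436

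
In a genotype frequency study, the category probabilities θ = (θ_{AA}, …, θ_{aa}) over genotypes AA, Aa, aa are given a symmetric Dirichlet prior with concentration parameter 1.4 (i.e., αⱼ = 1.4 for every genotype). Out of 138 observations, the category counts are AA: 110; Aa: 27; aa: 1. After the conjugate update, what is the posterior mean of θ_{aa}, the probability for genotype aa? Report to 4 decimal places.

0.0169

The Dirichlet prior is conjugate to the Multinomial likelihood: each posterior αⱼ = prior αⱼ + observed count nⱼ.
Posterior concentration: (111.4, 28.4, 2.4), total = 142.2.
E[θ_{aa}|data] = α_{aa}/Σα = 2.4/142.2 = 0.0169.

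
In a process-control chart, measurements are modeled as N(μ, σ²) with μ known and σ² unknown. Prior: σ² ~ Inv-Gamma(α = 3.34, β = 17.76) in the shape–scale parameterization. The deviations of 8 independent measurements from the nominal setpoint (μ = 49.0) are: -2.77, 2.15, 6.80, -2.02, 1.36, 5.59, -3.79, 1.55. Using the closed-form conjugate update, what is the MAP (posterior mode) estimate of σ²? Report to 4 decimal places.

8.8729

With known mean μ and an Inverse-Gamma(α, β) prior on σ², the Normal likelihood is conjugate: posterior is Inv-Gamma(α + n/2, β + Σ(xᵢ−μ)²/2).
Σ(xᵢ−μ)² = (-2.77)² + (2.15)² + (6.80)² + (-2.02)² + (1.36)² + (5.59)² + (-3.79)² + (1.55)² = 112.4801.
Posterior: Inv-Gamma(3.34 + 8/2, 17.76 + 112.4801/2) = Inv-Gamma(7.34, 74.00005).
Mode = β/(α+1) = 74.00005/8.34 = 8.8729.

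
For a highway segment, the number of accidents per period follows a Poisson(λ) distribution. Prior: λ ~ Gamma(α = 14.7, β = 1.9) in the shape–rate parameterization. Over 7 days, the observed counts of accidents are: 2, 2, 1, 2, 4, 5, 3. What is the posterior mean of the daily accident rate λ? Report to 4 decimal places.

3.7865

With a Gamma(shape α, rate β) prior, the Poisson likelihood is conjugate: the posterior is Gamma(α + ΣXᵢ, β + n).
Sum of counts S = 19 over n = 7 days.
Posterior: Gamma(α+S, β+n) = Gamma(14.7+19, 1.9+7) = Gamma(33.7, 8.9).
Posterior mean = α/β = 33.7/8.9 = 3.7865.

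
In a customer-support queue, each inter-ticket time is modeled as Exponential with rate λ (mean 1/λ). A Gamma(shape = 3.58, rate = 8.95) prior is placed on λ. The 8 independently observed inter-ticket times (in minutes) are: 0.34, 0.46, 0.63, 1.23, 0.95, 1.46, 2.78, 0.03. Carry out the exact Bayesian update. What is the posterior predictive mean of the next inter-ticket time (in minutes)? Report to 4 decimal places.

With a Gamma(shape α, rate β) prior on the exponential rate λ, the posterior after n observations with total T = Σxᵢ is Gamma(α+n, β+T).
Sum of observations T = 7.88 minutes; n = 8.
Posterior: Gamma(3.58+8, 8.95+7.88) = Gamma(11.58, 16.83).
The predictive distribution for the next observation is Lomax; its mean is β/(α−1) = 16.83/10.58 = 1.5907.

1.5907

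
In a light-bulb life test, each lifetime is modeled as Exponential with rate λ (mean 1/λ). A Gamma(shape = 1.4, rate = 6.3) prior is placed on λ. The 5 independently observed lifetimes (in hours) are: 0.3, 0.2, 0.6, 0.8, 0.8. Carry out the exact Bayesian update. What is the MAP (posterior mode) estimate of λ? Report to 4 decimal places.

With a Gamma(shape α, rate β) prior on the exponential rate λ, the posterior after n observations with total T = Σxᵢ is Gamma(α+n, β+T).
Sum of observations T = 2.7 hours; n = 5.
Posterior: Gamma(1.4+5, 6.3+2.7) = Gamma(6.4, 9.0).
Mode = (α−1)/β = 0.6000.

0.6000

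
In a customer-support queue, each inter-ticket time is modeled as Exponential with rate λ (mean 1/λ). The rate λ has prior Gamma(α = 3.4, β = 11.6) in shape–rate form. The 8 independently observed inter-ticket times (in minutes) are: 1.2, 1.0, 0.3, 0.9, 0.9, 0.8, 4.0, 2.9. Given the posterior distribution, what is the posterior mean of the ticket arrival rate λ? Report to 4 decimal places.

With a Gamma(shape α, rate β) prior on the exponential rate λ, the posterior after n observations with total T = Σxᵢ is Gamma(α+n, β+T).
Sum of observations T = 12.0 minutes; n = 8.
Posterior: Gamma(3.4+8, 11.6+12.0) = Gamma(11.4, 23.6).
Posterior mean of λ = α/β = 11.4/23.6 = 0.4831.

0.4831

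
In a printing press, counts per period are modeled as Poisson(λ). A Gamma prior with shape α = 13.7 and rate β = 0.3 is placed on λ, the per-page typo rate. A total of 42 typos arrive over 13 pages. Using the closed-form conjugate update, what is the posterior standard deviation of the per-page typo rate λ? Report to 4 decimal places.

With a Gamma(shape α, rate β) prior, the Poisson likelihood is conjugate: the posterior is Gamma(α + ΣXᵢ, β + n).
Posterior: Gamma(α+S, β+n) = Gamma(13.7+42, 0.3+13) = Gamma(55.7, 13.3).
SD = √α/β = √55.7/13.3 = 0.5611.

0.5611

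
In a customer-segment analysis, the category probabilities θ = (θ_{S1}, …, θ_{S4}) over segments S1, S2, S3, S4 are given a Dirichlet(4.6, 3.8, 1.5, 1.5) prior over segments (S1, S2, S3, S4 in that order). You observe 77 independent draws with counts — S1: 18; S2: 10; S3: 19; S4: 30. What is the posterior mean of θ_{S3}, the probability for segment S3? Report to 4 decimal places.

0.2319

The Dirichlet prior is conjugate to the Multinomial likelihood: each posterior αⱼ = prior αⱼ + observed count nⱼ.
Posterior concentration: (22.6, 13.8, 20.5, 31.5), total = 88.4.
E[θ_{S3}|data] = α_{S3}/Σα = 20.5/88.4 = 0.2319.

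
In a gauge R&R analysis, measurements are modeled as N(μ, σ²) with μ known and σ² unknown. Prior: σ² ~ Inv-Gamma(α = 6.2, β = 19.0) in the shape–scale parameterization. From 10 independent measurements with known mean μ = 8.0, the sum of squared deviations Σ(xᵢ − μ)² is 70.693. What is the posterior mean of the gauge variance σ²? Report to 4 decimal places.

With known mean μ and an Inverse-Gamma(α, β) prior on σ², the Normal likelihood is conjugate: posterior is Inv-Gamma(α + n/2, β + Σ(xᵢ−μ)²/2).
Posterior: Inv-Gamma(6.2 + 10/2, 19.0 + 70.693/2) = Inv-Gamma(11.20, 54.3465).
E[σ²|data] = β/(α−1) = 54.3465/10.20 = 5.3281.

5.3281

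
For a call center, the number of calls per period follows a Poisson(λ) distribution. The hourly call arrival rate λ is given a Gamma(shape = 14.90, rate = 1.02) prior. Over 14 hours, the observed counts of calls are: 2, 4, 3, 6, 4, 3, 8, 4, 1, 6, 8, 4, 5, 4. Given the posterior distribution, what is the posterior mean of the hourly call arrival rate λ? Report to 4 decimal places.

With a Gamma(shape α, rate β) prior, the Poisson likelihood is conjugate: the posterior is Gamma(α + ΣXᵢ, β + n).
Sum of counts S = 62 over n = 14 hours.
Posterior: Gamma(α+S, β+n) = Gamma(14.90+62, 1.02+14) = Gamma(76.90, 15.02).
Posterior mean = α/β = 76.90/15.02 = 5.1198.

5.1198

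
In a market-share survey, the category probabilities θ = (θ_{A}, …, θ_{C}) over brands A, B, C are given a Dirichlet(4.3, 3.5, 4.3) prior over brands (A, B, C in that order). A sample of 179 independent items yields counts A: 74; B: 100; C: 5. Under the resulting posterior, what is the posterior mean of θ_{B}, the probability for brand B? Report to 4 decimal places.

The Dirichlet prior is conjugate to the Multinomial likelihood: each posterior αⱼ = prior αⱼ + observed count nⱼ.
Posterior concentration: (78.3, 103.5, 9.3), total = 191.1.
E[θ_{B}|data] = α_{B}/Σα = 103.5/191.1 = 0.5416.

0.5416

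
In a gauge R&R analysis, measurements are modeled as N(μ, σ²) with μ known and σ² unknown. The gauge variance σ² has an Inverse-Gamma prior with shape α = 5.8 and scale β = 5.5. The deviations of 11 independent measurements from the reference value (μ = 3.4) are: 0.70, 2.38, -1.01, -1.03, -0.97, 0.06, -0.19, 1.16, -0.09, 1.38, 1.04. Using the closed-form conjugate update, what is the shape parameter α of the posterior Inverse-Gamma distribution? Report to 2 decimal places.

With known mean μ and an Inverse-Gamma(α, β) prior on σ², the Normal likelihood is conjugate: posterior is Inv-Gamma(α + n/2, β + Σ(xᵢ−μ)²/2).
Σ(xᵢ−μ)² = (0.70)² + (2.38)² + (-1.01)² + (-1.03)² + (-0.97)² + (0.06)² + (-0.19)² + (1.16)² + (-0.09)² + (1.38)² + (1.04)² = 13.5557.
Posterior: Inv-Gamma(5.8 + 11/2, 5.5 + 13.5557/2) = Inv-Gamma(11.30, 12.27785).
Posterior α = 11.30.

11.30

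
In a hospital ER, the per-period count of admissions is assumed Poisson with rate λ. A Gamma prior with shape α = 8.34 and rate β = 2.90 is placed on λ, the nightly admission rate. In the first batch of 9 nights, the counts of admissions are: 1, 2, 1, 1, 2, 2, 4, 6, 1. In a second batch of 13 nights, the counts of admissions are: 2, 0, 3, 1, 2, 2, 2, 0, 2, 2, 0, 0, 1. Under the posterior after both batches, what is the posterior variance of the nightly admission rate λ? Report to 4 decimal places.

0.0731

With a Gamma(shape α, rate β) prior, the Poisson likelihood is conjugate: the posterior is Gamma(α + ΣXᵢ, β + n).
Batch 1: sum of counts S = 20 over n = 9 nights.
After batch 1: Gamma(α+S, β+n) = Gamma(8.34+20, 2.90+9) = Gamma(28.34, 11.90).
Batch 2: sum of counts S = 17 over n = 13 nights.
After batch 2: Gamma(α+S, β+n) = Gamma(28.34+17, 11.90+13) = Gamma(45.34, 24.90).
Var = α/β² = 45.34/24.90² = 0.0731.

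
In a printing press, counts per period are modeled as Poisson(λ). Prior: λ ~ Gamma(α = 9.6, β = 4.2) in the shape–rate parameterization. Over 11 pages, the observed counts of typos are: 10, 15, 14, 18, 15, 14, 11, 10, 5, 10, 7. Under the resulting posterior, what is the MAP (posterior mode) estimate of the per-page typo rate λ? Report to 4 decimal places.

With a Gamma(shape α, rate β) prior, the Poisson likelihood is conjugate: the posterior is Gamma(α + ΣXᵢ, β + n).
Sum of counts S = 129 over n = 11 pages.
Posterior: Gamma(α+S, β+n) = Gamma(9.6+129, 4.2+11) = Gamma(138.6, 15.2).
Mode of Gamma(α,β) for α≥1 is (α−1)/β = 137.6/15.2 = 9.0526.

9.0526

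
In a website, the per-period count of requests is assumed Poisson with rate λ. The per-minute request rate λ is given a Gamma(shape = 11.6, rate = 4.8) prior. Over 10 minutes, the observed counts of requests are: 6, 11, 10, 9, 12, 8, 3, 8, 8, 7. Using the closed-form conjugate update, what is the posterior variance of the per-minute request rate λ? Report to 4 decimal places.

With a Gamma(shape α, rate β) prior, the Poisson likelihood is conjugate: the posterior is Gamma(α + ΣXᵢ, β + n).
Sum of counts S = 82 over n = 10 minutes.
Posterior: Gamma(α+S, β+n) = Gamma(11.6+82, 4.8+10) = Gamma(93.6, 14.8).
Var = α/β² = 93.6/14.8² = 0.4273.

0.4273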